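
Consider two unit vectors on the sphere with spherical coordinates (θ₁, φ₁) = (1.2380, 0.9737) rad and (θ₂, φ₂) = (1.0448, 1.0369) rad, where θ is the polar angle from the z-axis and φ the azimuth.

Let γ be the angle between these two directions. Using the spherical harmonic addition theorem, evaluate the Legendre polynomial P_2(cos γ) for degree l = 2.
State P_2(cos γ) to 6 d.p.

0.939903

Addition theorem: P_2(cos γ) = (4π/5) Σ_m Y*_{lm}(Ω₁) Y_{lm}(Ω₂), m = −2…2:
  term(m=-2) = +0.098890-0.012567i   from Y*(Ω₁)=-0.126897+0.320868i, Y(Ω₂)=-0.139268-0.253119i
  term(m=-1) = +0.079855-0.005054i   from Y*(Ω₁)=+0.134114+0.197261i, Y(Ω₂)=+0.170705-0.288762i
  term(m=+0) = +0.016484+0.000000i   from Y*(Ω₁)=-0.214412-0.000000i, Y(Ω₂)=-0.076881+0.000000i
  term(m=+1) = +0.079855+0.005054i   from Y*(Ω₁)=-0.134114+0.197261i, Y(Ω₂)=-0.170705-0.288762i
  term(m=+2) = +0.098890+0.012567i   from Y*(Ω₁)=-0.126897-0.320868i, Y(Ω₂)=-0.139268+0.253119i
Accumulated sum +0.373976+0.000000i; after 4π/(2l+1) scaling, +0.939903+0.000000i ⇒ P_2 = 0.939903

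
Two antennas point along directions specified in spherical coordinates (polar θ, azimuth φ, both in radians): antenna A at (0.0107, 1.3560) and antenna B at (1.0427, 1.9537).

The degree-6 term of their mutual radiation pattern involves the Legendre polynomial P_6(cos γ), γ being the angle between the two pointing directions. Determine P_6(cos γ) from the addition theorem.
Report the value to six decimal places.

Expand P_6 via completeness: Σ_{m} conj(Y_{6,m}) at Ω₁ times Y_{6,m} at Ω₂ —
  m=-6: Y*=(-0.000000, 0.000000)  Y=(0.133292, 0.149958)  product (-0.000000, 0.000000)
  m=-5: Y*=(0.000000, 0.000000)  Y=(-0.381731, 0.136633)  product (-0.000000, -0.000000)
  m=-4: Y*=(0.000000, -0.000000)  Y=(0.013949, -0.355817)  product (-0.000000, -0.000000)
  m=-3: Y*=(-0.000004, -0.000005)  Y=(-0.039952, -0.017942)  product (0.000000, 0.000000)
  m=-2: Y*=(-0.000542, 0.000248)  Y=(0.252730, -0.243017)  product (-0.000077, 0.000195)
  m=-1: Y*=(0.007512, 0.034434)  Y=(0.032807, 0.081452)  product (-0.002558, 0.001742)
  m=+0: Y*=(1.015885, -0.000000)  Y=(0.326355, 0.000000)  product (0.331539, 0.000000)
  m=+1: Y*=(-0.007512, 0.034434)  Y=(-0.032807, 0.081452)  product (-0.002558, -0.001742)
  m=+2: Y*=(-0.000542, -0.000248)  Y=(0.252730, 0.243017)  product (-0.000077, -0.000195)
  m=+3: Y*=(0.000004, -0.000005)  Y=(0.039952, -0.017942)  product (0.000000, -0.000000)
  m=+4: Y*=(0.000000, 0.000000)  Y=(0.013949, 0.355817)  product (-0.000000, 0.000000)
  m=+5: Y*=(-0.000000, 0.000000)  Y=(0.381731, 0.136633)  product (-0.000000, 0.000000)
  m=+6: Y*=(-0.000000, -0.000000)  Y=(0.133292, -0.149958)  product (-0.000000, -0.000000)
Accumulated sum (0.326269, 0.000000); after 4π/(2l+1) scaling, (0.315386, 0.000000) ⇒ P_6 = 0.315386

0.315386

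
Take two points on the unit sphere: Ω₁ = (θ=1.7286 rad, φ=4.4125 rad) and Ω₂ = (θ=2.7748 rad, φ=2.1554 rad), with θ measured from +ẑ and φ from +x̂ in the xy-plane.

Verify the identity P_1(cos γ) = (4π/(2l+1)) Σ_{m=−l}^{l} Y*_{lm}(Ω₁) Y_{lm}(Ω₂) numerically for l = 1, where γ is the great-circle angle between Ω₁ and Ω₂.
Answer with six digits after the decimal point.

-0.077733

Addition theorem: P_1(cos γ) = (4π/3) Σ_m Y*_{lm}(Ω₁) Y_{lm}(Ω₂), m = −1…1:
  term(m=-1) = (-0.026789, 0.032704)   from Y*(Ω₁)=(-0.100796, -0.325973), Y(Ω₂)=(-0.068378, -0.103326)
  term(m=+0) = (0.035021, 0.000000)   from Y*(Ω₁)=(-0.076784, -0.000000), Y(Ω₂)=(-0.456102, 0.000000)
  term(m=+1) = (-0.026789, -0.032704)   from Y*(Ω₁)=(0.100796, -0.325973), Y(Ω₂)=(0.068378, -0.103326)
Total Σ_m = (-0.018557, 0.000000). Multiply by 4.188790: (-0.077733, 0.000000). P_1(cos γ) = -0.077733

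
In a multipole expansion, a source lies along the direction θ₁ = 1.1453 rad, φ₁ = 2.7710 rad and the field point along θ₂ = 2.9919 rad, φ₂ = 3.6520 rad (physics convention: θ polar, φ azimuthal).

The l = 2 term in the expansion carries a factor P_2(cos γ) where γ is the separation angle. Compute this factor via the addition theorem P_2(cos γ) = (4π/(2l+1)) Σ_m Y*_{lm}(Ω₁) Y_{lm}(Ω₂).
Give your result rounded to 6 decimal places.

-0.344751

Term-by-term m-sum for l=2 (normalisation 4π/5 = 2.513274):
  term(m=-2) = -0.000523-0.002703i   from Y*(Ω₁)=+0.236394-0.216363i, Y(Ω₂)=+0.004490-0.007324i
  term(m=-1) = -0.021058+0.025525i   from Y*(Ω₁)=-0.270735+0.105193i, Y(Ω₂)=+0.099405-0.055656i
  term(m=+0) = -0.094010-0.000000i   from Y*(Ω₁)=-0.154181-0.000000i, Y(Ω₂)=+0.609739+0.000000i
  term(m=+1) = -0.021058-0.025525i   from Y*(Ω₁)=+0.270735+0.105193i, Y(Ω₂)=-0.099405-0.055656i
  term(m=+2) = -0.000523+0.002703i   from Y*(Ω₁)=+0.236394+0.216363i, Y(Ω₂)=+0.004490+0.007324i
Accumulated sum -0.137172-0.000000i; after 4π/(2l+1) scaling, -0.344751-0.000000i ⇒ P_2 = -0.344751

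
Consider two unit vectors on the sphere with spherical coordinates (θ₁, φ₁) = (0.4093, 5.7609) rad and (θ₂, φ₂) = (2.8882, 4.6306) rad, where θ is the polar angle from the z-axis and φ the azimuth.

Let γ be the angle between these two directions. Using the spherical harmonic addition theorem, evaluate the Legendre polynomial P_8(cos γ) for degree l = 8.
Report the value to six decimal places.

Expand P_8 via completeness: Σ_{m} conj(Y_{8,m}) at Ω₁ times Y_{8,m} at Ω₂ —
  m=-8: (-0.000165, 0.000279) × (0.000006, 0.000005) = (-0.000000, 0.000000)  (running Σ = (-0.000000, 0.000000))
  m=-7: (-0.002603, 0.001471) × (-0.000067, 0.000104) = (0.000000, -0.000000)  (running Σ = (0.000000, -0.000000))
  m=-6: (-0.017382, -0.000137) × (-0.001076, -0.000575) = (0.000019, 0.000010)  (running Σ = (0.000019, 0.000010))
  m=-5: (-0.061831, -0.036242) × (0.003427, -0.007907) = (-0.000498, 0.000365)  (running Σ = (-0.000480, 0.000375))
  m=-4: (-0.105772, -0.185445) × (0.042665, 0.014478) = (-0.001828, -0.009443)  (running Σ = (-0.002308, -0.009069))
  m=-3: (0.001740, -0.441554) × (-0.041700, 0.166523) = (0.073456, 0.018702)  (running Σ = (0.071149, 0.009633))
  m=-2: (0.275348, -0.474036) × (-0.440667, -0.072733) = (-0.155815, 0.188865)  (running Σ = (-0.084666, 0.198499))
  m=-1: (0.152034, -0.087511) × (0.053748, -0.655683) = (-0.049208, -0.104389)  (running Σ = (-0.133874, 0.094109))
  m=0: (-0.445222, -0.000000) × (0.158416, 0.000000) = (-0.070530, -0.000000)  (running Σ = (-0.204404, 0.094109))
  m=1: (-0.152034, -0.087511) × (-0.053748, -0.655683) = (-0.049208, 0.104389)  (running Σ = (-0.253612, 0.198499))
  m=2: (0.275348, 0.474036) × (-0.440667, 0.072733) = (-0.155815, -0.188865)  (running Σ = (-0.409427, 0.009633))
  m=3: (-0.001740, -0.441554) × (0.041700, 0.166523) = (0.073456, -0.018702)  (running Σ = (-0.335971, -0.009069))
  m=4: (-0.105772, 0.185445) × (0.042665, -0.014478) = (-0.001828, 0.009443)  (running Σ = (-0.337798, 0.000375))
  m=5: (0.061831, -0.036242) × (-0.003427, -0.007907) = (-0.000498, -0.000365)  (running Σ = (-0.338297, 0.000010))
  m=6: (-0.017382, 0.000137) × (-0.001076, 0.000575) = (0.000019, -0.000010)  (running Σ = (-0.338278, -0.000000))
  m=7: (0.002603, 0.001471) × (0.000067, 0.000104) = (0.000000, 0.000000)  (running Σ = (-0.338278, 0.000000))
  m=8: (-0.000165, -0.000279) × (0.000006, -0.000005) = (-0.000000, -0.000000)  (running Σ = (-0.338278, -0.000000))
Σ over m = (-0.338278, -0.000000); ×(4π/17) → (-0.250055, -0.000000). Real part: -0.250055

-0.250055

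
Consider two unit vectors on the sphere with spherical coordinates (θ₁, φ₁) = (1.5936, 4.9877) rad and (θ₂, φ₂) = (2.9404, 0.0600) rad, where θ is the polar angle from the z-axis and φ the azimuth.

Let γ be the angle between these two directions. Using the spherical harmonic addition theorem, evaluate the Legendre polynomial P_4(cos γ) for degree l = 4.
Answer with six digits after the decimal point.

Expand P_4 via completeness: Σ_{m} conj(Y_{4,m}) at Ω₁ times Y_{4,m} at Ω₂ —
  m=-4: Y*=+0.200032+0.394228i  Y=+0.000686-0.000168i  product +0.000203+0.000237i
  m=-3: Y*=+0.020966-0.019332i  Y=-0.009629+0.001752i  product -0.000168+0.000223i
  m=-2: Y*=+0.283895+0.174301i  Y=+0.075872-0.009149i  product +0.023134+0.010627i
  m=-1: Y*=+0.008784-0.031097i  Y=-0.344020+0.020666i  product -0.002379+0.010880i
  m=+0: Y*=+0.315708-0.000000i  Y=+0.683206+0.000000i  product +0.215693+0.000000i
  m=+1: Y*=-0.008784-0.031097i  Y=+0.344020+0.020666i  product -0.002379-0.010880i
  m=+2: Y*=+0.283895-0.174301i  Y=+0.075872+0.009149i  product +0.023134-0.010627i
  m=+3: Y*=-0.020966-0.019332i  Y=+0.009629+0.001752i  product -0.000168-0.000223i
  m=+4: Y*=+0.200032-0.394228i  Y=+0.000686+0.000168i  product +0.000203-0.000237i
Σ over m = +0.257274-0.000000i; ×(4π/9) → +0.359222-0.000000i. Real part: 0.359222

0.359222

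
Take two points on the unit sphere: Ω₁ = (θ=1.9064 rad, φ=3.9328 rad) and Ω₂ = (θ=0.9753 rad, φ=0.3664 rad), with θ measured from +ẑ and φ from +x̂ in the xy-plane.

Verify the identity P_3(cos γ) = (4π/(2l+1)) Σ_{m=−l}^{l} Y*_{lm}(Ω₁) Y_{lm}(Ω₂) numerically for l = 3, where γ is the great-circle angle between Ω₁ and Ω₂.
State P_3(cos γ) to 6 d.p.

Expand P_3 via completeness: Σ_{m} conj(Y_{3,m}) at Ω₁ times Y_{3,m} at Ω₂ —
  term(m=-3) = -0.02428 - 0.07952j   from Y*(Ω₁)=0.25264 - 0.24398j, Y(Ω₂)=0.10755 - 0.21089j
  term(m=-2) = -0.07784 - 0.08854j   from Y*(Ω₁)=0.00349 - 0.30005j, Y(Ω₂)=0.29204 - 0.26282j
  term(m=-1) = 0.01951 + 0.00883j   from Y*(Ω₁)=0.09818 + 0.09933j, Y(Ω₂)=0.14317 - 0.05494j
  term(m=+0) = -0.09021 + 0.00000j   from Y*(Ω₁)=0.30205 + 0.00000j, Y(Ω₂)=-0.29867 + 0.00000j
  term(m=+1) = 0.01951 - 0.00883j   from Y*(Ω₁)=-0.09818 + 0.09933j, Y(Ω₂)=-0.14317 - 0.05494j
  term(m=+2) = -0.07784 + 0.08854j   from Y*(Ω₁)=0.00349 + 0.30005j, Y(Ω₂)=0.29204 + 0.26282j
  term(m=+3) = -0.02428 + 0.07952j   from Y*(Ω₁)=-0.25264 - 0.24398j, Y(Ω₂)=-0.10755 - 0.21089j
Accumulated sum -0.25544 + 0.00000j; after 4π/(2l+1) scaling, -0.45856 + 0.00000j ⇒ P_3 = -0.458564

-0.458564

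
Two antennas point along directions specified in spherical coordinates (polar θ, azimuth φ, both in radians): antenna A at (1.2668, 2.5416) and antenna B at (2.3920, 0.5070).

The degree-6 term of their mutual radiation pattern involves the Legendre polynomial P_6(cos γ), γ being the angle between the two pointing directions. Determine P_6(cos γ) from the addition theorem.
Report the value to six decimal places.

0.316609

Summing Y*_{l m}(θ₁,φ₁)·Y_{l m}(θ₂,φ₂) over m ∈ [−6, 6]; prefactor 4π/(2·6+1) = 0.966644:
  term(m=-6) = 0.01650 - 0.00619j   from Y*(Ω₁)=-0.32689 + 0.16129j, Y(Ω₂)=-0.04809 - 0.00481j
  term(m=-5) = 0.05222 + 0.04847j   from Y*(Ω₁)=0.39218 + 0.05592j, Y(Ω₂)=0.14777 + 0.10253j
  term(m=-4) = 0.00045 - 0.00154j   from Y*(Ω₁)=0.00314 + 0.00287j, Y(Ω₂)=-0.16609 - 0.33761j
  term(m=-3) = 0.14649 - 0.02656j   from Y*(Ω₁)=-0.07751 - 0.33226j, Y(Ω₂)=-0.02172 + 0.43583j
  term(m=-2) = 0.00775 + 0.01034j   from Y*(Ω₁)=-0.03738 + 0.09614j, Y(Ω₂)=0.06623 - 0.10639j
  term(m=-1) = -0.04460 + 0.08917j   from Y*(Ω₁)=-0.25025 + 0.17120j, Y(Ω₂)=0.28746 - 0.15966j
  term(m=+0) = -0.03008 + 0.00000j   from Y*(Ω₁)=0.13002 + 0.00000j, Y(Ω₂)=-0.23132 + 0.00000j
  term(m=+1) = -0.04460 - 0.08917j   from Y*(Ω₁)=0.25025 + 0.17120j, Y(Ω₂)=-0.28746 - 0.15966j
  term(m=+2) = 0.00775 - 0.01034j   from Y*(Ω₁)=-0.03738 - 0.09614j, Y(Ω₂)=0.06623 + 0.10639j
  term(m=+3) = 0.14649 + 0.02656j   from Y*(Ω₁)=0.07751 - 0.33226j, Y(Ω₂)=0.02172 + 0.43583j
  term(m=+4) = 0.00045 + 0.00154j   from Y*(Ω₁)=0.00314 - 0.00287j, Y(Ω₂)=-0.16609 + 0.33761j
  term(m=+5) = 0.05222 - 0.04847j   from Y*(Ω₁)=-0.39218 + 0.05592j, Y(Ω₂)=-0.14777 + 0.10253j
  term(m=+6) = 0.01650 + 0.00619j   from Y*(Ω₁)=-0.32689 - 0.16129j, Y(Ω₂)=-0.04809 + 0.00481j
Total Σ_m = 0.32753 + 0.00000j. Multiply by 0.966644: 0.31661 + 0.00000j. P_6(cos γ) = 0.316609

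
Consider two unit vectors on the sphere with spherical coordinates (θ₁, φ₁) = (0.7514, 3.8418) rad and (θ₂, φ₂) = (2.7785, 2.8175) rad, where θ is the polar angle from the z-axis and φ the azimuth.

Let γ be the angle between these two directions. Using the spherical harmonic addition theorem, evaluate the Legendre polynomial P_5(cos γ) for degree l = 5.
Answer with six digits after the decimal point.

0.045708

Addition theorem: P_5(cos γ) = (4π/11) Σ_m Y*_{lm}(Ω₁) Y_{lm}(Ω₂), m = −5…5:
  term(m=-5) = (0.000072, -0.000166)   from Y*(Ω₁)=(0.064416, 0.024205), Y(Ω₂)=(0.000130, -0.002620)
  term(m=-4) = (0.002935, 0.004153)   from Y*(Ω₁)=(-0.219536, 0.077847), Y(Ω₂)=(-0.005916, -0.021015)
  term(m=-3) = (-0.044459, 0.003059)   from Y*(Ω₁)=(0.211682, -0.361428), Y(Ω₂)=(-0.059946, -0.087901)
  term(m=-2) = (0.051766, -0.099969)   from Y*(Ω₁)=(0.058903, 0.342361), Y(Ω₂)=(-0.258338, -0.195651)
  term(m=-1) = (-0.030288, -0.049792)   from Y*(Ω₁)=(0.081587, 0.068748), Y(Ω₂)=(-0.517821, -0.173956)
  term(m=+0) = (0.079960, 0.000000)   from Y*(Ω₁)=(-0.377312, -0.000000), Y(Ω₂)=(-0.211920, 0.000000)
  term(m=+1) = (-0.030288, 0.049792)   from Y*(Ω₁)=(-0.081587, 0.068748), Y(Ω₂)=(0.517821, -0.173956)
  term(m=+2) = (0.051766, 0.099969)   from Y*(Ω₁)=(0.058903, -0.342361), Y(Ω₂)=(-0.258338, 0.195651)
  term(m=+3) = (-0.044459, -0.003059)   from Y*(Ω₁)=(-0.211682, -0.361428), Y(Ω₂)=(0.059946, -0.087901)
  term(m=+4) = (0.002935, -0.004153)   from Y*(Ω₁)=(-0.219536, -0.077847), Y(Ω₂)=(-0.005916, 0.021015)
  term(m=+5) = (0.000072, 0.000166)   from Y*(Ω₁)=(-0.064416, 0.024205), Y(Ω₂)=(-0.000130, -0.002620)
Accumulated sum (0.040011, -0.000000); after 4π/(2l+1) scaling, (0.045708, -0.000000) ⇒ P_5 = 0.045708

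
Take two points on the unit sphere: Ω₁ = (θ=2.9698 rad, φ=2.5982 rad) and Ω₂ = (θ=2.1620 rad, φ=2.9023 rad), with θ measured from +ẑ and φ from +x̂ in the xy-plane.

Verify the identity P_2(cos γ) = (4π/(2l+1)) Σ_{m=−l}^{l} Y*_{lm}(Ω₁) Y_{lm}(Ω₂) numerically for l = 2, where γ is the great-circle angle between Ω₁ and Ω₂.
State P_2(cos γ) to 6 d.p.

0.202970

Term-by-term m-sum for l=2 (normalisation 4π/5 = 2.513274):
  [-2]  conj(Y_{2,-2})(Ω₁) = 0.00525 - 0.00999j ; Y_{2,-2}(Ω₂) = 0.23636 + 0.12263j ; Δ = 0.00247 - 0.00172j
  [-1]  conj(Y_{2,-1})(Ω₁) = 0.11138 - 0.06728j ; Y_{2,-1}(Ω₂) = 0.34732 + 0.08473j ; Δ = 0.04438 - 0.01393j
  [+0]  conj(Y_{2,0})(Ω₁) = 0.60313 + 0.00000j ; Y_{2,0}(Ω₂) = -0.02146 + 0.00000j ; Δ = -0.01294 + 0.00000j
  [+1]  conj(Y_{2,1})(Ω₁) = -0.11138 - 0.06728j ; Y_{2,1}(Ω₂) = -0.34732 + 0.08473j ; Δ = 0.04438 + 0.01393j
  [+2]  conj(Y_{2,2})(Ω₁) = 0.00525 + 0.00999j ; Y_{2,2}(Ω₂) = 0.23636 - 0.12263j ; Δ = 0.00247 + 0.00172j
Accumulated sum 0.08076 - 0.00000j; after 4π/(2l+1) scaling, 0.20297 - 0.00000j ⇒ P_2 = 0.202970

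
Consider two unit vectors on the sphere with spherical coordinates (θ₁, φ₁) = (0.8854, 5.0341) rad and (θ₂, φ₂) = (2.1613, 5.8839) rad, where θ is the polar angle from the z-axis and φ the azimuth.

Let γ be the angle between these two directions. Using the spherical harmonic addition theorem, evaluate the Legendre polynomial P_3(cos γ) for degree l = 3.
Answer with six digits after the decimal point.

-0.107187

Term-by-term m-sum for l=3 (normalisation 4π/7 = 1.795196):
  term(m=-3) = -0.03841 - 0.02584j   from Y*(Ω₁)=-0.15915 + 0.11021j, Y(Ω₂)=0.08713 + 0.22270j
  term(m=-2) = 0.01955 + 0.15096j   from Y*(Ω₁)=-0.31019 - 0.23260j, Y(Ω₂)=-0.27394 - 0.28126j
  term(m=-1) = 0.02447 - 0.02784j   from Y*(Ω₁)=0.07937 - 0.23815j, Y(Ω₂)=0.13604 + 0.05740j
  term(m=+0) = -0.07093 + 0.00000j   from Y*(Ω₁)=-0.23543 + 0.00000j, Y(Ω₂)=0.30127 + 0.00000j
  term(m=+1) = 0.02447 + 0.02784j   from Y*(Ω₁)=-0.07937 - 0.23815j, Y(Ω₂)=-0.13604 + 0.05740j
  term(m=+2) = 0.01955 - 0.15096j   from Y*(Ω₁)=-0.31019 + 0.23260j, Y(Ω₂)=-0.27394 + 0.28126j
  term(m=+3) = -0.03841 + 0.02584j   from Y*(Ω₁)=0.15915 + 0.11021j, Y(Ω₂)=-0.08713 + 0.22270j
Total Σ_m = -0.05971 + 0.00000j. Multiply by 1.795196: -0.10719 + 0.00000j. P_3(cos γ) = -0.107187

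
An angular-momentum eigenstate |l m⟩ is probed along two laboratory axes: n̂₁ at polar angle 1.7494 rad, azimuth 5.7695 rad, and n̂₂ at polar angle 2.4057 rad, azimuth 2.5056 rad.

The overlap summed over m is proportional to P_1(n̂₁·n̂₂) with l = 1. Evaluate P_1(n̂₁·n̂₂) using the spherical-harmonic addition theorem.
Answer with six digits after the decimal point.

Expand P_1 via completeness: Σ_{m} conj(Y_{1,m}) at Ω₁ times Y_{1,m} at Ω₂ —
  term(m=-1) = (-0.078261, -0.009620)   from Y*(Ω₁)=(0.296118, -0.167072), Y(Ω₂)=(-0.186570, -0.137751)
  term(m=+0) = (0.031437, 0.000000)   from Y*(Ω₁)=(-0.086803, -0.000000), Y(Ω₂)=(-0.362168, 0.000000)
  term(m=+1) = (-0.078261, 0.009620)   from Y*(Ω₁)=(-0.296118, -0.167072), Y(Ω₂)=(0.186570, -0.137751)
Accumulated sum (-0.125084, 0.000000); after 4π/(2l+1) scaling, (-0.523953, 0.000000) ⇒ P_1 = -0.523953

-0.523953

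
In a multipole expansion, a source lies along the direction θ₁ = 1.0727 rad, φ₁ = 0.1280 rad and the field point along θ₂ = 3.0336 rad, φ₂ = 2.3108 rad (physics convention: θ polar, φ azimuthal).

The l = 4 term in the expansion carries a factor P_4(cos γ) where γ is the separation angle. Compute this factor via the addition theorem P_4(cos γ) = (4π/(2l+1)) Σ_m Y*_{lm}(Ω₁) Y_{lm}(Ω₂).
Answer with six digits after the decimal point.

-0.332301

Summing Y*_{l m}(θ₁,φ₁)·Y_{l m}(θ₂,φ₂) over m ∈ [−4, 4]; prefactor 4π/(2·4+1) = 1.396263:
  m=-4: Y*=(0.229774, 0.129130)  Y=(-0.000059, -0.000011)  product (-0.000012, -0.000010)
  m=-3: Y*=(0.375899, 0.151885)  Y=(-0.001241, 0.000942)  product (-0.000610, 0.000166)
  m=-2: Y*=(0.149289, 0.039075)  Y=(-0.002085, 0.022906)  product (-0.001206, 0.003338)
  m=-1: Y*=(-0.276150, -0.035541)  Y=(0.133949, 0.146698)  product (-0.031776, -0.045271)
  m=+0: Y*=(-0.214116, -0.000000)  Y=(0.797627, 0.000000)  product (-0.170784, -0.000000)
  m=+1: Y*=(0.276150, -0.035541)  Y=(-0.133949, 0.146698)  product (-0.031776, 0.045271)
  m=+2: Y*=(0.149289, -0.039075)  Y=(-0.002085, -0.022906)  product (-0.001206, -0.003338)
  m=+3: Y*=(-0.375899, 0.151885)  Y=(0.001241, 0.000942)  product (-0.000610, -0.000166)
  m=+4: Y*=(0.229774, -0.129130)  Y=(-0.000059, 0.000011)  product (-0.000012, 0.000010)
Total Σ_m = (-0.237993, 0.000000). Multiply by 1.396263: (-0.332301, 0.000000). P_4(cos γ) = -0.332301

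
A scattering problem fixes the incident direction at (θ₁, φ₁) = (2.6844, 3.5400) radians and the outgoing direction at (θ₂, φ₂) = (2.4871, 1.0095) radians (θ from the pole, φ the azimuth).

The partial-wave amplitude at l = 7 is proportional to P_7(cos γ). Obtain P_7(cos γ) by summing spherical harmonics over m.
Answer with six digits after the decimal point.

0.206458

Expand P_7 via completeness: Σ_{m} conj(Y_{7,m}) at Ω₁ times Y_{7,m} at Ω₂ —
  [-7]  conj(Y_{7,-7})(Ω₁) = +0.001533-0.000564i ; Y_{7,-7}(Ω₂) = +0.010977-0.010932i ; Δ = +0.000011-0.000023i
  [-6]  conj(Y_{7,-6})(Ω₁) = +0.009079-0.008478i ; Y_{7,-6}(Ω₂) = -0.073620-0.016942i ; Δ = -0.000812+0.000470i
  [-5]  conj(Y_{7,-5})(Ω₁) = +0.023807-0.053134i ; Y_{7,-5}(Ω₂) = +0.072460+0.208072i ; Δ = +0.012781+0.001104i
  [-4]  conj(Y_{7,-4})(Ω₁) = +0.004262-0.186646i ; Y_{7,-4}(Ω₂) = +0.258740-0.323658i ; Δ = -0.059307-0.049672i
  [-3]  conj(Y_{7,-3})(Ω₁) = -0.148565-0.376791i ; Y_{7,-3}(Ω₂) = -0.449109-0.051009i ; Δ = +0.047502+0.176798i
  [-2]  conj(Y_{7,-2})(Ω₁) = -0.365883-0.374335i ; Y_{7,-2}(Ω₂) = +0.048154+0.100146i ; Δ = +0.019869-0.054668i
  [-1]  conj(Y_{7,-1})(Ω₁) = -0.174604-0.073494i ; Y_{7,-1}(Ω₂) = -0.189548+0.301465i ; Δ = +0.055252-0.038706i
  [+0]  conj(Y_{7,0})(Ω₁) = +0.411099-0.000000i ; Y_{7,0}(Ω₂) = +0.233153+0.000000i ; Δ = +0.095849+0.000000i
  [+1]  conj(Y_{7,1})(Ω₁) = +0.174604-0.073494i ; Y_{7,1}(Ω₂) = +0.189548+0.301465i ; Δ = +0.055252+0.038706i
  [+2]  conj(Y_{7,2})(Ω₁) = -0.365883+0.374335i ; Y_{7,2}(Ω₂) = +0.048154-0.100146i ; Δ = +0.019869+0.054668i
  [+3]  conj(Y_{7,3})(Ω₁) = +0.148565-0.376791i ; Y_{7,3}(Ω₂) = +0.449109-0.051009i ; Δ = +0.047502-0.176798i
  [+4]  conj(Y_{7,4})(Ω₁) = +0.004262+0.186646i ; Y_{7,4}(Ω₂) = +0.258740+0.323658i ; Δ = -0.059307+0.049672i
  [+5]  conj(Y_{7,5})(Ω₁) = -0.023807-0.053134i ; Y_{7,5}(Ω₂) = -0.072460+0.208072i ; Δ = +0.012781-0.001104i
  [+6]  conj(Y_{7,6})(Ω₁) = +0.009079+0.008478i ; Y_{7,6}(Ω₂) = -0.073620+0.016942i ; Δ = -0.000812-0.000470i
  [+7]  conj(Y_{7,7})(Ω₁) = -0.001533-0.000564i ; Y_{7,7}(Ω₂) = -0.010977-0.010932i ; Δ = +0.000011+0.000023i
Σ over m = +0.246441-0.000000i; ×(4π/15) → +0.206458-0.000000i. Real part: 0.206458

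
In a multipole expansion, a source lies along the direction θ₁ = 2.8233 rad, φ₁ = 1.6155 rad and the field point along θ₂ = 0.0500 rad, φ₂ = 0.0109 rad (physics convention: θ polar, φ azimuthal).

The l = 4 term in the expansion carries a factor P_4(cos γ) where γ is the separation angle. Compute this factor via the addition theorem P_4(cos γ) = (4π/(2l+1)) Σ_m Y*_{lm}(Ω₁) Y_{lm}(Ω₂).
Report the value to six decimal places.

Term-by-term m-sum for l=4 (normalisation 4π/9 = 1.396263):
  term(m=-4) = 0.00000 + 0.00000j   from Y*(Ω₁)=0.00418 + 0.00075j, Y(Ω₂)=0.00000 - 0.00000j
  term(m=-3) = -0.00000 + 0.00001j   from Y*(Ω₁)=-0.00487 + 0.03611j, Y(Ω₂)=0.00016 - 0.00001j
  term(m=-2) = -0.00087 - 0.00006j   from Y*(Ω₁)=-0.17341 - 0.01555j, Y(Ω₂)=0.00500 - 0.00011j
  term(m=-1) = 0.00148 - 0.04381j   from Y*(Ω₁)=0.02083 - 0.46559j, Y(Ω₂)=0.09404 - 0.00103j
  term(m=+0) = 0.39062 + 0.00000j   from Y*(Ω₁)=0.46739 + 0.00000j, Y(Ω₂)=0.83574 + 0.00000j
  term(m=+1) = 0.00148 + 0.04381j   from Y*(Ω₁)=-0.02083 - 0.46559j, Y(Ω₂)=-0.09404 - 0.00103j
  term(m=+2) = -0.00087 + 0.00006j   from Y*(Ω₁)=-0.17341 + 0.01555j, Y(Ω₂)=0.00500 + 0.00011j
  term(m=+3) = -0.00000 - 0.00001j   from Y*(Ω₁)=0.00487 + 0.03611j, Y(Ω₂)=-0.00016 - 0.00001j
  term(m=+4) = 0.00000 - 0.00000j   from Y*(Ω₁)=0.00418 - 0.00075j, Y(Ω₂)=0.00000 + 0.00000j
Σ over m = 0.39184 - 0.00000j; ×(4π/9) → 0.54711 - 0.00000j. Real part: 0.547115

0.547115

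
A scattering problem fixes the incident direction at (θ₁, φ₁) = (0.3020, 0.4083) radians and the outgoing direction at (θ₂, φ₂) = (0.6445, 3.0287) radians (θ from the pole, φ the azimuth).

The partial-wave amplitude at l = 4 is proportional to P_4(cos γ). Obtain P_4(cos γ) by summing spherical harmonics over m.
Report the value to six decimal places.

Summing Y*_{l m}(θ₁,φ₁)·Y_{l m}(θ₂,φ₂) over m ∈ [−4, 4]; prefactor 4π/(2·4+1) = 1.396263:
  term(m=-4) = -0.000098+0.000174i   from Y*(Ω₁)=-0.000216+0.003457i, Y(Ω₂)=+0.051879+0.025161i
  term(m=-3) = -0.000049-0.006823i   from Y*(Ω₁)=+0.010661+0.029581i, Y(Ω₂)=-0.204665-0.072093i
  term(m=-2) = +0.033669+0.057674i   from Y*(Ω₁)=+0.109029+0.116054i, Y(Ω₂)=+0.408752+0.093891i
  term(m=-1) = -0.131850-0.075701i   from Y*(Ω₁)=+0.416843+0.180331i, Y(Ω₂)=-0.332620-0.037711i
  term(m=+0) = -0.099526+0.000000i   from Y*(Ω₁)=+0.500928-0.000000i, Y(Ω₂)=-0.198683+0.000000i
  term(m=+1) = -0.131850+0.075701i   from Y*(Ω₁)=-0.416843+0.180331i, Y(Ω₂)=+0.332620-0.037711i
  term(m=+2) = +0.033669-0.057674i   from Y*(Ω₁)=+0.109029-0.116054i, Y(Ω₂)=+0.408752-0.093891i
  term(m=+3) = -0.000049+0.006823i   from Y*(Ω₁)=-0.010661+0.029581i, Y(Ω₂)=+0.204665-0.072093i
  term(m=+4) = -0.000098-0.000174i   from Y*(Ω₁)=-0.000216-0.003457i, Y(Ω₂)=+0.051879-0.025161i
Σ over m = -0.296182+0.000000i; ×(4π/9) → -0.413548+0.000000i. Real part: -0.413548

-0.413548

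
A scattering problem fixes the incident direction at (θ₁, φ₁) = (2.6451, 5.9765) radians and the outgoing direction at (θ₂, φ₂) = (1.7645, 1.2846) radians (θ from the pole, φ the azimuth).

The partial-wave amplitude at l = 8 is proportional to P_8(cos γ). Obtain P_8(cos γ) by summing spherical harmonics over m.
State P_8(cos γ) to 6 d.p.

Expand P_8 via completeness: Σ_{m} conj(Y_{8,m}) at Ω₁ times Y_{8,m} at Ω₂ —
  m=-8: (-0.001055, -0.000868) × (-0.291815, 0.333540) = (0.000597, -0.000099)  (running Σ = (0.000597, -0.000099))
  m=-7: (0.005495, 0.008460) × (0.315708, 0.145777) = (0.000501, 0.003472)  (running Σ = (0.001099, 0.003373))
  m=-6: (-0.012398, -0.044917) × (-0.021776, 0.147697) = (0.006904, -0.000853)  (running Σ = (0.008003, 0.002520))
  m=-5: (-0.005632, 0.150629) × (0.344723, -0.048514) = (0.005366, 0.052199)  (running Σ = (0.013369, 0.054719))
  m=-4: (0.116021, -0.323804) × (0.016312, 0.035945) = (0.013532, -0.001111)  (running Σ = (0.026901, 0.053607))
  m=-3: (-0.312215, 0.410068) × (0.251358, -0.217016) = (0.010514, 0.170830)  (running Σ = (0.037415, 0.224437))
  m=-2: (0.306363, -0.215663) × (-0.008805, -0.005673) = (-0.003921, 0.000161)  (running Σ = (0.033494, 0.224597))
  m=-1: (0.161901, -0.051270) × (0.090753, -0.308394) = (-0.001118, -0.054582)  (running Σ = (0.032375, 0.170015))
  m=0: (-0.443304, -0.000000) × (-0.025191, 0.000000) = (0.011167, 0.000000)  (running Σ = (0.043542, 0.170015))
  m=1: (-0.161901, -0.051270) × (-0.090753, -0.308394) = (-0.001118, 0.054582)  (running Σ = (0.042424, 0.224597))
  m=2: (0.306363, 0.215663) × (-0.008805, 0.005673) = (-0.003921, -0.000161)  (running Σ = (0.038503, 0.224437))
  m=3: (0.312215, 0.410068) × (-0.251358, -0.217016) = (0.010514, -0.170830)  (running Σ = (0.049017, 0.053607))
  m=4: (0.116021, 0.323804) × (0.016312, -0.035945) = (0.013532, 0.001111)  (running Σ = (0.062548, 0.054719))
  m=5: (0.005632, 0.150629) × (-0.344723, -0.048514) = (0.005366, -0.052199)  (running Σ = (0.067915, 0.002520))
  m=6: (-0.012398, 0.044917) × (-0.021776, -0.147697) = (0.006904, 0.000853)  (running Σ = (0.074819, 0.003373))
  m=7: (-0.005495, 0.008460) × (-0.315708, 0.145777) = (0.000501, -0.003472)  (running Σ = (0.075320, -0.000099))
  m=8: (-0.001055, 0.000868) × (-0.291815, -0.333540) = (0.000597, 0.000099)  (running Σ = (0.075918, -0.000000))
Accumulated sum (0.075918, -0.000000); after 4π/(2l+1) scaling, (0.056118, -0.000000) ⇒ P_8 = 0.056118

0.056118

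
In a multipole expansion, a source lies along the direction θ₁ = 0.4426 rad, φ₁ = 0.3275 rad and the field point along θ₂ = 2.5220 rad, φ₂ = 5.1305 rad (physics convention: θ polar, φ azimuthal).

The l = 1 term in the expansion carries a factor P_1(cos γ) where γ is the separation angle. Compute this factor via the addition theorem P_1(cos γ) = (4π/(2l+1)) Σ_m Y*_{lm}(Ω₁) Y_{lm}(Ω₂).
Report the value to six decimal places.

Addition theorem: P_1(cos γ) = (4π/3) Σ_m Y*_{lm}(Ω₁) Y_{lm}(Ω₂), m = −1…1:
  m=-1: Y*=(0.140107, 0.047599)  Y=(0.081463, 0.183347)  product (0.002686, 0.029566)
  m=+0: Y*=(0.441521, -0.000000)  Y=(-0.397779, 0.000000)  product (-0.175628, 0.000000)
  m=+1: Y*=(-0.140107, 0.047599)  Y=(-0.081463, 0.183347)  product (0.002686, -0.029566)
Accumulated sum (-0.170255, 0.000000); after 4π/(2l+1) scaling, (-0.713163, 0.000000) ⇒ P_1 = -0.713163

-0.713163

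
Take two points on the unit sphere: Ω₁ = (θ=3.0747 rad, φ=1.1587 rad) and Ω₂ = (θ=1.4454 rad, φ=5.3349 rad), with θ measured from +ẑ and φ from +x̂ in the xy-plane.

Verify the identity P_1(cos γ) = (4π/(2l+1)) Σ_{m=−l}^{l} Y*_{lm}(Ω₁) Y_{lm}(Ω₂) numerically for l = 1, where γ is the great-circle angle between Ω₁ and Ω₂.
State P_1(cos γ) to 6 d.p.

-0.158668

Addition theorem: P_1(cos γ) = (4π/3) Σ_m Y*_{lm}(Ω₁) Y_{lm}(Ω₂), m = −1…1:
  m=-1: (0.009250, 0.021160) × (0.199868, 0.278481) = (-0.004044, 0.006805)  (running Σ = (-0.004044, 0.006805))
  m=0: (-0.487510, -0.000000) × (0.061109, 0.000000) = (-0.029791, -0.000000)  (running Σ = (-0.033835, 0.006805))
  m=1: (-0.009250, 0.021160) × (-0.199868, 0.278481) = (-0.004044, -0.006805)  (running Σ = (-0.037879, 0.000000))
Σ over m = (-0.037879, 0.000000); ×(4π/3) → (-0.158668, 0.000000). Real part: -0.158668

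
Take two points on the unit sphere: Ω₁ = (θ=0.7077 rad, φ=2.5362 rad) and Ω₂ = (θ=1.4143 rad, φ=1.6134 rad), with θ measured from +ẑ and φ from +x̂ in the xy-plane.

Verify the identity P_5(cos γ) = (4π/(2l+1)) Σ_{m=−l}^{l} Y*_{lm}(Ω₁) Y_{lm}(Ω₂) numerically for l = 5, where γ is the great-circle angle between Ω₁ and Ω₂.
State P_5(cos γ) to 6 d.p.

0.076319

Summing Y*_{l m}(θ₁,φ₁)·Y_{l m}(θ₂,φ₂) over m ∈ [−5, 5]; prefactor 4π/(2·5+1) = 1.142397:
  [-5]  conj(Y_{5,-5})(Ω₁) = (0.053536, 0.006164) ; Y_{5,-5}(Ω₂) = (-0.092272, -0.426592) ; Δ = (-0.002310, -0.023407)
  [-4]  conj(Y_{5,-4})(Ω₁) = (-0.149748, -0.131345) ; Y_{5,-4}(Ω₂) = (0.214622, -0.036933) ; Δ = (-0.036990, -0.022659)
  [-3]  conj(Y_{5,-3})(Ω₁) = (0.096890, 0.386899) ; Y_{5,-3}(Ω₂) = (-0.033207, -0.258397) ; Δ = (0.096756, -0.037884)
  [-2]  conj(Y_{5,-2})(Ω₁) = (0.140374, -0.372923) ; Y_{5,-2}(Ω₂) = (0.238079, -0.020335) ; Δ = (0.025837, -0.091640)
  [-1]  conj(Y_{5,-1})(Ω₁) = (0.014131, -0.009780) ; Y_{5,-1}(Ω₂) = (-0.009059, -0.212503) ; Δ = (-0.002206, -0.002914)
  [+0]  conj(Y_{5,0})(Ω₁) = (-0.392291, -0.000000) ; Y_{5,0}(Ω₂) = (0.243098, 0.000000) ; Δ = (-0.095365, -0.000000)
  [+1]  conj(Y_{5,1})(Ω₁) = (-0.014131, -0.009780) ; Y_{5,1}(Ω₂) = (0.009059, -0.212503) ; Δ = (-0.002206, 0.002914)
  [+2]  conj(Y_{5,2})(Ω₁) = (0.140374, 0.372923) ; Y_{5,2}(Ω₂) = (0.238079, 0.020335) ; Δ = (0.025837, 0.091640)
  [+3]  conj(Y_{5,3})(Ω₁) = (-0.096890, 0.386899) ; Y_{5,3}(Ω₂) = (0.033207, -0.258397) ; Δ = (0.096756, 0.037884)
  [+4]  conj(Y_{5,4})(Ω₁) = (-0.149748, 0.131345) ; Y_{5,4}(Ω₂) = (0.214622, 0.036933) ; Δ = (-0.036990, 0.022659)
  [+5]  conj(Y_{5,5})(Ω₁) = (-0.053536, 0.006164) ; Y_{5,5}(Ω₂) = (0.092272, -0.426592) ; Δ = (-0.002310, 0.023407)
Total Σ_m = (0.066806, -0.000000). Multiply by 1.142397: (0.076319, -0.000000). P_5(cos γ) = 0.076319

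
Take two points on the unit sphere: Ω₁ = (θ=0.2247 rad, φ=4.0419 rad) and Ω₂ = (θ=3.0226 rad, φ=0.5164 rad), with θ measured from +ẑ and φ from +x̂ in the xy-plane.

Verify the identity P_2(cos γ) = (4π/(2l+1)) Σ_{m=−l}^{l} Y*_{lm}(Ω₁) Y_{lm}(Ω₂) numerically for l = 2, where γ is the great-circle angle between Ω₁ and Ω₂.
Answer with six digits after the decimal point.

0.977563

Addition theorem: P_2(cos γ) = (4π/5) Σ_m Y*_{lm}(Ω₁) Y_{lm}(Ω₂), m = −2…2:
  term(m=-2) = (0.000075, 0.000073)   from Y*(Ω₁)=(-0.004369, 0.018673), Y(Ω₂)=(0.002789, -0.004675)
  term(m=-1) = (0.014169, 0.005723)   from Y*(Ω₁)=(-0.104270, -0.131480), Y(Ω₂)=(-0.079188, 0.044962)
  term(m=+0) = (0.360473, 0.000000)   from Y*(Ω₁)=(0.583809, -0.000000), Y(Ω₂)=(0.617449, 0.000000)
  term(m=+1) = (0.014169, -0.005723)   from Y*(Ω₁)=(0.104270, -0.131480), Y(Ω₂)=(0.079188, 0.044962)
  term(m=+2) = (0.000075, -0.000073)   from Y*(Ω₁)=(-0.004369, -0.018673), Y(Ω₂)=(0.002789, 0.004675)
Σ over m = (0.388960, 0.000000); ×(4π/5) → (0.977563, 0.000000). Real part: 0.977563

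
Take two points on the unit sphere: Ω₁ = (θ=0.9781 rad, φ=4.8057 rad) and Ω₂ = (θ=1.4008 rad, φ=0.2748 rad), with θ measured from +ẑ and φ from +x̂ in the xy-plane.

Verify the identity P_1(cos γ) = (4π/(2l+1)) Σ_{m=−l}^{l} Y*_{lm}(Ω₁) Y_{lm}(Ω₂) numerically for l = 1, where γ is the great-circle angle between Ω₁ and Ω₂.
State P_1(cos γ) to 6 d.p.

-0.053048

Addition theorem: P_1(cos γ) = (4π/3) Σ_m Y*_{lm}(Ω₁) Y_{lm}(Ω₂), m = −1…1:
  term(m=-1) = -0.017613-0.095977i   from Y*(Ω₁)=+0.026701-0.285319i, Y(Ω₂)=+0.327738-0.092400i
  term(m=+0) = +0.022561+0.000000i   from Y*(Ω₁)=+0.272933-0.000000i, Y(Ω₂)=+0.082661+0.000000i
  term(m=+1) = -0.017613+0.095977i   from Y*(Ω₁)=-0.026701-0.285319i, Y(Ω₂)=-0.327738-0.092400i
Accumulated sum -0.012664+0.000000i; after 4π/(2l+1) scaling, -0.053048+0.000000i ⇒ P_1 = -0.053048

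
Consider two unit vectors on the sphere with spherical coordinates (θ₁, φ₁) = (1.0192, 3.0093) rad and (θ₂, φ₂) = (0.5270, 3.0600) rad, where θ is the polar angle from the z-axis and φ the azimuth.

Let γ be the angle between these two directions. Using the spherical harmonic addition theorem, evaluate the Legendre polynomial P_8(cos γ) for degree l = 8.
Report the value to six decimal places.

Addition theorem: P_8(cos γ) = (4π/17) Σ_m Y*_{lm}(Ω₁) Y_{lm}(Ω₂), m = −8…8:
  m=-8: +0.069967-0.124367i × +0.001676+0.001282i = +0.000277-0.000119i  (running Σ = +0.000277-0.000119i)
  m=-7: -0.211076+0.280705i × -0.012203-0.007842i = +0.004777-0.001770i  (running Σ = +0.005054-0.001889i)
  m=-6: +0.314231-0.319528i × +0.054873+0.029237i = +0.026585-0.008346i  (running Σ = +0.031639-0.010235i)
  m=-5: -0.168677+0.131307i × -0.170359-0.073631i = +0.038404-0.009949i  (running Σ = +0.070043-0.020185i)
  m=-4: -0.190224+0.111244i × +0.366016+0.123887i = -0.083407+0.017151i  (running Σ = -0.013364-0.003034i)
  m=-3: +0.312685-0.131052i × -0.497772-0.124337i = -0.171941+0.026356i  (running Σ = -0.185305+0.023322i)
  m=-2: +0.054089-0.014655i × +0.279003+0.045938i = +0.015764-0.001604i  (running Σ = -0.169541+0.021718i)
  m=-1: -0.342673+0.045599i × +0.264988+0.021669i = -0.091792+0.004658i  (running Σ = -0.261333+0.026376i)
  m=0: -0.005120-0.000000i × -0.386499+0.000000i = +0.001979+0.000000i  (running Σ = -0.259354+0.026376i)
  m=1: +0.342673+0.045599i × -0.264988+0.021669i = -0.091792-0.004658i  (running Σ = -0.351146+0.021718i)
  m=2: +0.054089+0.014655i × +0.279003-0.045938i = +0.015764+0.001604i  (running Σ = -0.335382+0.023322i)
  m=3: -0.312685-0.131052i × +0.497772-0.124337i = -0.171941-0.026356i  (running Σ = -0.507323-0.003034i)
  m=4: -0.190224-0.111244i × +0.366016-0.123887i = -0.083407-0.017151i  (running Σ = -0.590729-0.020185i)
  m=5: +0.168677+0.131307i × +0.170359-0.073631i = +0.038404+0.009949i  (running Σ = -0.552325-0.010235i)
  m=6: +0.314231+0.319528i × +0.054873-0.029237i = +0.026585+0.008346i  (running Σ = -0.525741-0.001889i)
  m=7: +0.211076+0.280705i × +0.012203-0.007842i = +0.004777+0.001770i  (running Σ = -0.520964-0.000119i)
  m=8: +0.069967+0.124367i × +0.001676-0.001282i = +0.000277+0.000119i  (running Σ = -0.520687-0.000000i)
Total Σ_m = -0.520687-0.000000i. Multiply by 0.739198: -0.384891-0.000000i. P_8(cos γ) = -0.384891

-0.384891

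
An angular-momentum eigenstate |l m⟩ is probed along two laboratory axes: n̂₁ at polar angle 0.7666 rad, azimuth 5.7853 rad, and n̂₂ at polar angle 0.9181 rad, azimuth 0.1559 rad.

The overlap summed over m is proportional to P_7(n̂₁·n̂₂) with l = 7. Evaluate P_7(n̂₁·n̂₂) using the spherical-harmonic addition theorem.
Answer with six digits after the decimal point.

-0.411216

Addition theorem: P_7(cos γ) = (4π/15) Σ_m Y*_{lm}(Ω₁) Y_{lm}(Ω₂), m = −7…7:
  m=-7: Y*=(-0.036392, 0.013021)  Y=(0.046077, -0.088614)  product (-0.000523, 0.003825)
  m=-6: Y*=(-0.148378, -0.023075)  Y=(0.169554, -0.229931)  product (-0.030464, 0.030204)
  m=-5: Y*=(-0.269086, -0.205481)  Y=(0.313445, -0.309770)  product (-0.147996, 0.018947)
  m=-4: Y*=(-0.187186, -0.418324)  Y=(0.258713, -0.186107)  product (-0.126281, -0.073389)
  m=-3: Y*=(0.020627, -0.266861)  Y=(-0.093530, 0.047240)  product (0.010677, 0.025934)
  m=-2: Y*=(-0.105563, 0.162885)  Y=(-0.349242, 0.112565)  product (0.018532, -0.068769)
  m=-1: Y*=(-0.322670, 0.175390)  Y=(-0.051234, 0.008053)  product (0.015119, -0.011584)
  m=+0: Y*=(0.088688, -0.000000)  Y=(0.349727, 0.000000)  product (0.031017, 0.000000)
  m=+1: Y*=(0.322670, 0.175390)  Y=(0.051234, 0.008053)  product (0.015119, 0.011584)
  m=+2: Y*=(-0.105563, -0.162885)  Y=(-0.349242, -0.112565)  product (0.018532, 0.068769)
  m=+3: Y*=(-0.020627, -0.266861)  Y=(0.093530, 0.047240)  product (0.010677, -0.025934)
  m=+4: Y*=(-0.187186, 0.418324)  Y=(0.258713, 0.186107)  product (-0.126281, 0.073389)
  m=+5: Y*=(0.269086, -0.205481)  Y=(-0.313445, -0.309770)  product (-0.147996, -0.018947)
  m=+6: Y*=(-0.148378, 0.023075)  Y=(0.169554, 0.229931)  product (-0.030464, -0.030204)
  m=+7: Y*=(0.036392, 0.013021)  Y=(-0.046077, -0.088614)  product (-0.000523, -0.003825)
Total Σ_m = (-0.490853, 0.000000). Multiply by 0.837758: (-0.411216, 0.000000). P_7(cos γ) = -0.411216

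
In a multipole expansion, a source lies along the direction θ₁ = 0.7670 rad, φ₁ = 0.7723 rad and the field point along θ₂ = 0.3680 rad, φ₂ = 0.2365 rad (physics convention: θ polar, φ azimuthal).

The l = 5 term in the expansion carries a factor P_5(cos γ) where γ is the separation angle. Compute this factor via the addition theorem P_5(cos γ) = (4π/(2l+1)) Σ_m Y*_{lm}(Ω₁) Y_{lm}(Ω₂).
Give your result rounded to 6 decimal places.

Addition theorem: P_5(cos γ) = (4π/11) Σ_m Y*_{lm}(Ω₁) Y_{lm}(Ω₂), m = −5…5:
  term(m=-5) = -0.000187+0.000093i   from Y*(Ω₁)=-0.056171-0.049257i, Y(Ω₂)=+0.001059-0.002589i
  term(m=-4) = -0.003045+0.004726i   from Y*(Ω₁)=-0.244771+0.012836i, Y(Ω₂)=+0.013417-0.018604i
  term(m=-3) = -0.001708+0.046629i   from Y*(Ω₁)=-0.287682+0.311228i, Y(Ω₂)=+0.083526-0.071721i
  term(m=-2) = +0.051518+0.094484i   from Y*(Ω₁)=+0.008546+0.326151i, Y(Ω₂)=+0.293631-0.150265i
  term(m=-1) = -0.063941-0.037964i   from Y*(Ω₁)=-0.097778-0.095250i, Y(Ω₂)=+0.529600-0.127639i
  term(m=+0) = -0.072376-0.000000i   from Y*(Ω₁)=-0.366913-0.000000i, Y(Ω₂)=+0.197256+0.000000i
  term(m=+1) = -0.063941+0.037964i   from Y*(Ω₁)=+0.097778-0.095250i, Y(Ω₂)=-0.529600-0.127639i
  term(m=+2) = +0.051518-0.094484i   from Y*(Ω₁)=+0.008546-0.326151i, Y(Ω₂)=+0.293631+0.150265i
  term(m=+3) = -0.001708-0.046629i   from Y*(Ω₁)=+0.287682+0.311228i, Y(Ω₂)=-0.083526-0.071721i
  term(m=+4) = -0.003045-0.004726i   from Y*(Ω₁)=-0.244771-0.012836i, Y(Ω₂)=+0.013417+0.018604i
  term(m=+5) = -0.000187-0.000093i   from Y*(Ω₁)=+0.056171-0.049257i, Y(Ω₂)=-0.001059-0.002589i
Σ over m = -0.107101+0.000000i; ×(4π/11) → -0.122352+0.000000i. Real part: -0.122352

-0.122352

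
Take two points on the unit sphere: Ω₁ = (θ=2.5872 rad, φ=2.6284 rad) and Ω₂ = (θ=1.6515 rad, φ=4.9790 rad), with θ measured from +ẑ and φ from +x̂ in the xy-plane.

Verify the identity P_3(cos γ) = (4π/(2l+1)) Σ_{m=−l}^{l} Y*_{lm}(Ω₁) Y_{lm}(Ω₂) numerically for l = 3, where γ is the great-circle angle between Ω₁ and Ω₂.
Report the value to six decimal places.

Summing Y*_{l m}(θ₁,φ₁)·Y_{l m}(θ₂,φ₂) over m ∈ [−3, 3]; prefactor 4π/(2·3+1) = 1.795196:
  term(m=-3) = 0.01808 - 0.01748j   from Y*(Ω₁)=-0.00190 + 0.06084j, Y(Ω₂)=-0.29634 - 0.28790j
  term(m=-2) = -0.00022 + 0.01971j   from Y*(Ω₁)=-0.12471 + 0.20599j, Y(Ω₂)=0.07049 - 0.04161j
  term(m=-1) = 0.09747 + 0.09857j   from Y*(Ω₁)=-0.38749 + 0.21837j, Y(Ω₂)=-0.08211 - 0.30065j
  term(m=+0) = -0.01740 + 0.00000j   from Y*(Ω₁)=-0.19493 + 0.00000j, Y(Ω₂)=0.08927 + 0.00000j
  term(m=+1) = 0.09747 - 0.09857j   from Y*(Ω₁)=0.38749 + 0.21837j, Y(Ω₂)=0.08211 - 0.30065j
  term(m=+2) = -0.00022 - 0.01971j   from Y*(Ω₁)=-0.12471 - 0.20599j, Y(Ω₂)=0.07049 + 0.04161j
  term(m=+3) = 0.01808 + 0.01748j   from Y*(Ω₁)=0.00190 + 0.06084j, Y(Ω₂)=0.29634 - 0.28790j
Accumulated sum 0.21325 + 0.00000j; after 4π/(2l+1) scaling, 0.38283 + 0.00000j ⇒ P_3 = 0.382834

0.382834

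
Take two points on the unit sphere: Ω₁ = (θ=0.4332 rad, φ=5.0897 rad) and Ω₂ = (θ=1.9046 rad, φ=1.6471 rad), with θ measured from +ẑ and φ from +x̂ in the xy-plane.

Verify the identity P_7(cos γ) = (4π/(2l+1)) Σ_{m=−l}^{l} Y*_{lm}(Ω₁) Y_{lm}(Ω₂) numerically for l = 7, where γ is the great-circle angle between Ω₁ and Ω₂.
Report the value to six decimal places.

Summing Y*_{l m}(θ₁,φ₁)·Y_{l m}(θ₂,φ₂) over m ∈ [−7, 7]; prefactor 4π/(2·7+1) = 0.837758:
  [-7]  conj(Y_{7,-7})(Ω₁) = (-0.000551, -0.001008) ; Y_{7,-7}(Ω₂) = (0.171075, 0.289236) ; Δ = (0.000197, -0.000332)
  [-6]  conj(Y_{7,-6})(Ω₁) = (0.005936, -0.007148) ; Y_{7,-6}(Ω₂) = (0.391122, -0.192721) ; Δ = (0.000944, -0.003940)
  [-5]  conj(Y_{7,-5})(Ω₁) = (0.044141, 0.014420) ; Y_{7,-5}(Ω₂) = (-0.040680, -0.101402) ; Δ = (-0.000333, -0.005063)
  [-4]  conj(Y_{7,-4})(Ω₁) = (0.009808, 0.159141) ; Y_{7,-4}(Ω₂) = (0.293195, -0.092374) ; Δ = (0.017576, 0.045754)
  [-3]  conj(Y_{7,-3})(Ω₁) = (-0.338351, 0.158819) ; Y_{7,-3}(Ω₂) = (-0.051599, -0.221461) ; Δ = (0.052631, 0.066737)
  [-2]  conj(Y_{7,-2})(Ω₁) = (-0.390617, -0.367284) ; Y_{7,-2}(Ω₂) = (0.218884, -0.033665) ; Δ = (-0.097865, -0.067243)
  [-1]  conj(Y_{7,-1})(Ω₁) = (0.099981, -0.252286) ; Y_{7,-1}(Ω₂) = (-0.019866, -0.259854) ; Δ = (-0.067544, -0.020968)
  [+0]  conj(Y_{7,0})(Ω₁) = (-0.369692, -0.000000) ; Y_{7,0}(Ω₂) = (0.193314, 0.000000) ; Δ = (-0.071467, -0.000000)
  [+1]  conj(Y_{7,1})(Ω₁) = (-0.099981, -0.252286) ; Y_{7,1}(Ω₂) = (0.019866, -0.259854) ; Δ = (-0.067544, 0.020968)
  [+2]  conj(Y_{7,2})(Ω₁) = (-0.390617, 0.367284) ; Y_{7,2}(Ω₂) = (0.218884, 0.033665) ; Δ = (-0.097865, 0.067243)
  [+3]  conj(Y_{7,3})(Ω₁) = (0.338351, 0.158819) ; Y_{7,3}(Ω₂) = (0.051599, -0.221461) ; Δ = (0.052631, -0.066737)
  [+4]  conj(Y_{7,4})(Ω₁) = (0.009808, -0.159141) ; Y_{7,4}(Ω₂) = (0.293195, 0.092374) ; Δ = (0.017576, -0.045754)
  [+5]  conj(Y_{7,5})(Ω₁) = (-0.044141, 0.014420) ; Y_{7,5}(Ω₂) = (0.040680, -0.101402) ; Δ = (-0.000333, 0.005063)
  [+6]  conj(Y_{7,6})(Ω₁) = (0.005936, 0.007148) ; Y_{7,6}(Ω₂) = (0.391122, 0.192721) ; Δ = (0.000944, 0.003940)
  [+7]  conj(Y_{7,7})(Ω₁) = (0.000551, -0.001008) ; Y_{7,7}(Ω₂) = (-0.171075, 0.289236) ; Δ = (0.000197, 0.000332)
Accumulated sum (-0.260253, 0.000000); after 4π/(2l+1) scaling, (-0.218029, 0.000000) ⇒ P_7 = -0.218029

-0.218029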